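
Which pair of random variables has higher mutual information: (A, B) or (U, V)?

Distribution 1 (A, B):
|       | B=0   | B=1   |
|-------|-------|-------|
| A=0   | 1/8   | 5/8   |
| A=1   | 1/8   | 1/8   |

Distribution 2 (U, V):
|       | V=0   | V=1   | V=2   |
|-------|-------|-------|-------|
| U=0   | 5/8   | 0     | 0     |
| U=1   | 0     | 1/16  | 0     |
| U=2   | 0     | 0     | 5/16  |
Distribution 1 (A, B):
Marginal P(A) (row sums):
  P(A=0) = 1/8 + 5/8 = 3/4
  P(A=1) = 1/8 + 1/8 = 1/4
Marginal P(B) (column sums):
  P(B=0) = 1/8 + 1/8 = 1/4
  P(B=1) = 5/8 + 1/8 = 3/4

H(A) = -[(3/4)·log₂(3/4) + (1/4)·log₂(1/4)]
  = 0.3113 + 0.5000
  = 0.8113 bits
H(B) = -[(1/4)·log₂(1/4) + (3/4)·log₂(3/4)]
  = 0.5000 + 0.3113
  = 0.8113 bits
H(A,B) = -[(1/8)·log₂(1/8) + (5/8)·log₂(5/8) + (1/8)·log₂(1/8) + (1/8)·log₂(1/8)]
  = 0.3750 + 0.4238 + 0.3750 + 0.3750
  = 1.5488 bits

I(A;B) = H(A) + H(B) - H(A,B)
  = 0.8113 + 0.8113 - 1.5488
  = 0.0738 bits

Distribution 2 (U, V):
Marginal P(U) (row sums):
  P(U=0) = 5/8 + 0 + 0 = 5/8
  P(U=1) = 0 + 1/16 + 0 = 1/16
  P(U=2) = 0 + 0 + 5/16 = 5/16
Marginal P(V) (column sums):
  P(V=0) = 5/8 + 0 + 0 = 5/8
  P(V=1) = 0 + 1/16 + 0 = 1/16
  P(V=2) = 0 + 0 + 5/16 = 5/16

H(U) = -[(5/8)·log₂(5/8) + (1/16)·log₂(1/16) + (5/16)·log₂(5/16)]
  = 0.4238 + 0.2500 + 0.5244
  = 1.1982 bits
H(V) = -[(5/8)·log₂(5/8) + (1/16)·log₂(1/16) + (5/16)·log₂(5/16)]
  = 0.4238 + 0.2500 + 0.5244
  = 1.1982 bits
H(U,V) = -[(5/8)·log₂(5/8) + (1/16)·log₂(1/16) + (5/16)·log₂(5/16)]
  = 0.4238 + 0.2500 + 0.5244
  = 1.1982 bits

I(U;V) = H(U) + H(V) - H(U,V)
  = 1.1982 + 1.1982 - 1.1982
  = 1.1982 bits

I(U;V) = 1.1982 bits > I(A;B) = 0.0738 bits, so (U, V) has the higher mutual information (stronger dependence).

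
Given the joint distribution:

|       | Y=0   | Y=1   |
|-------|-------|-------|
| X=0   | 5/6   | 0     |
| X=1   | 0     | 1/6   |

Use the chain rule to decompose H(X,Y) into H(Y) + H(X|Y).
By the chain rule: H(X,Y) = H(Y) + H(X|Y)

Marginal P(Y) (column sums):
  P(Y=0) = 5/6 + 0 = 5/6
  P(Y=1) = 0 + 1/6 = 1/6
H(Y) = -[(5/6)·log₂(5/6) + (1/6)·log₂(1/6)]
  = 0.2192 + 0.4308
  = 0.6500 bits
H(X|Y) = -Σ P(X,Y)·log₂ P(X|Y), where P(X|Y) = P(X,Y) / P(Y)
  (cells with P(X,Y) = 0 contribute 0)
  (X=0,Y=0): P(X|Y) = (5/6)/(5/6) = 1;  -(5/6)·log₂(1) = 0.0000
  (X=1,Y=1): P(X|Y) = (1/6)/(1/6) = 1;  -(1/6)·log₂(1) = 0.0000
H(X|Y) = 0.0000 + 0.0000
  = 0.0000 bits

H(X,Y) = H(Y) + H(X|Y) = 0.6500 + 0.0000 = 0.6500 bits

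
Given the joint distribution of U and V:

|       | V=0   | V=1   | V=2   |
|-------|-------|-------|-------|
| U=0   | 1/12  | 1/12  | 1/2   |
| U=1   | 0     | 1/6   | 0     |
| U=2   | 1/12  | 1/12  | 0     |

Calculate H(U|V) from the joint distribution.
Marginal P(V) (column sums):
  P(V=0) = 1/12 + 0 + 1/12 = 1/6
  P(V=1) = 1/12 + 1/6 + 1/12 = 1/3
  P(V=2) = 1/2 + 0 + 0 = 1/2

H(U|V) = -Σ P(U,V)·log₂ P(U|V), where P(U|V) = P(U,V) / P(V)
  (cells with P(U,V) = 0 contribute 0)
  (U=0,V=0): P(U|V) = (1/12)/(1/6) = 1/2;  -(1/12)·log₂(1/2) = 0.0833
  (U=0,V=1): P(U|V) = (1/12)/(1/3) = 1/4;  -(1/12)·log₂(1/4) = 0.1667
  (U=0,V=2): P(U|V) = (1/2)/(1/2) = 1;  -(1/2)·log₂(1) = 0.0000
  (U=1,V=1): P(U|V) = (1/6)/(1/3) = 1/2;  -(1/6)·log₂(1/2) = 0.1667
  (U=2,V=0): P(U|V) = (1/12)/(1/6) = 1/2;  -(1/12)·log₂(1/2) = 0.0833
  (U=2,V=1): P(U|V) = (1/12)/(1/3) = 1/4;  -(1/12)·log₂(1/4) = 0.1667
H(U|V) = 0.0833 + 0.1667 + 0.0000 + 0.1667 + 0.0833 + 0.1667
  = 0.6667 bits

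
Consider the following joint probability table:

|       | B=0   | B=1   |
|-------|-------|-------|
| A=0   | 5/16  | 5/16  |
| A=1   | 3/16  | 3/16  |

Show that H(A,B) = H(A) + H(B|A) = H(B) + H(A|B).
Marginal P(A) (row sums):
  P(A=0) = 5/16 + 5/16 = 5/8
  P(A=1) = 3/16 + 3/16 = 3/8
Marginal P(B) (column sums):
  P(B=0) = 5/16 + 3/16 = 1/2
  P(B=1) = 5/16 + 3/16 = 1/2

Decomposition 1: H(A) + H(B|A)
H(A) = -[(5/8)·log₂(5/8) + (3/8)·log₂(3/8)]
  = 0.4238 + 0.5306
  = 0.9544 bits
H(B|A) = -Σ P(A,B)·log₂ P(B|A), where P(B|A) = P(A,B) / P(A)
  (A=0,B=0): P(B|A) = (5/16)/(5/8) = 1/2;  -(5/16)·log₂(1/2) = 0.3125
  (A=0,B=1): P(B|A) = (5/16)/(5/8) = 1/2;  -(5/16)·log₂(1/2) = 0.3125
  (A=1,B=0): P(B|A) = (3/16)/(3/8) = 1/2;  -(3/16)·log₂(1/2) = 0.1875
  (A=1,B=1): P(B|A) = (3/16)/(3/8) = 1/2;  -(3/16)·log₂(1/2) = 0.1875
H(B|A) = 0.3125 + 0.3125 + 0.1875 + 0.1875
  = 1.0000 bits
H(A) + H(B|A) = 0.9544 + 1.0000 = 1.9544 bits

Decomposition 2: H(B) + H(A|B)
H(B) = -[(1/2)·log₂(1/2) + (1/2)·log₂(1/2)]
  = 0.5000 + 0.5000
  = 1.0000 bits
H(A|B) = -Σ P(A,B)·log₂ P(A|B), where P(A|B) = P(A,B) / P(B)
  (A=0,B=0): P(A|B) = (5/16)/(1/2) = 5/8;  -(5/16)·log₂(5/8) = 0.2119
  (A=0,B=1): P(A|B) = (5/16)/(1/2) = 5/8;  -(5/16)·log₂(5/8) = 0.2119
  (A=1,B=0): P(A|B) = (3/16)/(1/2) = 3/8;  -(3/16)·log₂(3/8) = 0.2653
  (A=1,B=1): P(A|B) = (3/16)/(1/2) = 3/8;  -(3/16)·log₂(3/8) = 0.2653
H(A|B) = 0.2119 + 0.2119 + 0.2653 + 0.2653
  = 0.9544 bits
H(B) + H(A|B) = 1.0000 + 0.9544 = 1.9544 bits

Direct computation of the joint entropy:
H(A,B) = -[(5/16)·log₂(5/16) + (5/16)·log₂(5/16) + (3/16)·log₂(3/16) + (3/16)·log₂(3/16)]
  = 0.5244 + 0.5244 + 0.4528 + 0.4528
  = 1.9544 bits

All three agree: H(A,B) = 1.9544 bits ✓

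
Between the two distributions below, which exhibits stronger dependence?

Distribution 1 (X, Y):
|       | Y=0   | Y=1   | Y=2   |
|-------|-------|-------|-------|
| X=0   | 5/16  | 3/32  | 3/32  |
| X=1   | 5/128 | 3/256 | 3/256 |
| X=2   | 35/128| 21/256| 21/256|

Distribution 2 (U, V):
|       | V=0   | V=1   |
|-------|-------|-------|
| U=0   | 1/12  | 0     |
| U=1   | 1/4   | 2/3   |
Distribution 1 (X, Y):
Marginal P(X) (row sums):
  P(X=0) = 5/16 + 3/32 + 3/32 = 1/2
  P(X=1) = 5/128 + 3/256 + 3/256 = 1/16
  P(X=2) = 35/128 + 21/256 + 21/256 = 7/16
Marginal P(Y) (column sums):
  P(Y=0) = 5/16 + 5/128 + 35/128 = 5/8
  P(Y=1) = 3/32 + 3/256 + 21/256 = 3/16
  P(Y=2) = 3/32 + 3/256 + 21/256 = 3/16

H(X) = -[(1/2)·log₂(1/2) + (1/16)·log₂(1/16) + (7/16)·log₂(7/16)]
  = 0.5000 + 0.2500 + 0.5218
  = 1.2718 bits
H(Y) = -[(5/8)·log₂(5/8) + (3/16)·log₂(3/16) + (3/16)·log₂(3/16)]
  = 0.4238 + 0.4528 + 0.4528
  = 1.3294 bits
H(X,Y) = -[(5/16)·log₂(5/16) + (3/32)·log₂(3/32) + (3/32)·log₂(3/32) + (5/128)·log₂(5/128) + (3/256)·log₂(3/256) + (3/256)·log₂(3/256) + (35/128)·log₂(35/128) + (21/256)·log₂(21/256) + (21/256)·log₂(21/256)]
  = 0.5244 + 0.3202 + 0.3202 + 0.1827 + 0.0752 + 0.0752 + 0.5115 + 0.2959 + 0.2959
  = 2.6012 bits

I(X;Y) = H(X) + H(Y) - H(X,Y)
  = 1.2718 + 1.3294 - 2.6012
  = 0.0000 bits

Distribution 2 (U, V):
Marginal P(U) (row sums):
  P(U=0) = 1/12 + 0 = 1/12
  P(U=1) = 1/4 + 2/3 = 11/12
Marginal P(V) (column sums):
  P(V=0) = 1/12 + 1/4 = 1/3
  P(V=1) = 0 + 2/3 = 2/3

H(U) = -[(1/12)·log₂(1/12) + (11/12)·log₂(11/12)]
  = 0.2987 + 0.1151
  = 0.4138 bits
H(V) = -[(1/3)·log₂(1/3) + (2/3)·log₂(2/3)]
  = 0.5283 + 0.3900
  = 0.9183 bits
H(U,V) = -[(1/12)·log₂(1/12) + (1/4)·log₂(1/4) + (2/3)·log₂(2/3)]
  = 0.2987 + 0.5000 + 0.3900
  = 1.1887 bits

I(U;V) = H(U) + H(V) - H(U,V)
  = 0.4138 + 0.9183 - 1.1887
  = 0.1434 bits

I(U;V) = 0.1434 bits > I(X;Y) = 0.0000 bits, so (U, V) has the higher mutual information (stronger dependence).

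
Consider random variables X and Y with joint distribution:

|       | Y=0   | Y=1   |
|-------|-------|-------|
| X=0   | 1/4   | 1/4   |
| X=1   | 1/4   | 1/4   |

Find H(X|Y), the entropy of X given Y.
Marginal P(Y) (column sums):
  P(Y=0) = 1/4 + 1/4 = 1/2
  P(Y=1) = 1/4 + 1/4 = 1/2

H(X|Y) = -Σ P(X,Y)·log₂ P(X|Y), where P(X|Y) = P(X,Y) / P(Y)
  (X=0,Y=0): P(X|Y) = (1/4)/(1/2) = 1/2;  -(1/4)·log₂(1/2) = 0.2500
  (X=0,Y=1): P(X|Y) = (1/4)/(1/2) = 1/2;  -(1/4)·log₂(1/2) = 0.2500
  (X=1,Y=0): P(X|Y) = (1/4)/(1/2) = 1/2;  -(1/4)·log₂(1/2) = 0.2500
  (X=1,Y=1): P(X|Y) = (1/4)/(1/2) = 1/2;  -(1/4)·log₂(1/2) = 0.2500
H(X|Y) = 0.2500 + 0.2500 + 0.2500 + 0.2500
  = 1.0000 bits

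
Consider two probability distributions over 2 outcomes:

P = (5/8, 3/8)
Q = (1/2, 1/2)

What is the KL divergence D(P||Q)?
D(P||Q) = Σ P(i) log₂(P(i)/Q(i))
  i=0: (5/8) × log₂((5/8)/(1/2)) = (5/8) × log₂(5/4) = 0.2012
  i=1: (3/8) × log₂((3/8)/(1/2)) = (3/8) × log₂(3/4) = -0.1556
D(P||Q) = 0.2012 - 0.1556
  = 0.0456 bits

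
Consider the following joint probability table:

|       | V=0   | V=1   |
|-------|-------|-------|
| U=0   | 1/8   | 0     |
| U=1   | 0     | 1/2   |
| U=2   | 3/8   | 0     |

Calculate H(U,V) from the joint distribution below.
H(U,V) = -Σ P(U,V) log₂ P(U,V), summed over the non-zero cells:
H(U,V) = -[(1/8)·log₂(1/8) + (1/2)·log₂(1/2) + (3/8)·log₂(3/8)]
  = 0.3750 + 0.5000 + 0.5306
  = 1.4056 bits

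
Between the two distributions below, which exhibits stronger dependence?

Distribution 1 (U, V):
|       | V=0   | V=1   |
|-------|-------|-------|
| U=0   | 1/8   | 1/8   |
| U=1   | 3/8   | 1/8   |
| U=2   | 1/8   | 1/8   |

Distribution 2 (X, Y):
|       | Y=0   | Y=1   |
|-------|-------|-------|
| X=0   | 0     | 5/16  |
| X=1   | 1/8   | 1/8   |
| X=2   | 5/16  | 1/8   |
Distribution 1 (U, V):
Marginal P(U) (row sums):
  P(U=0) = 1/8 + 1/8 = 1/4
  P(U=1) = 3/8 + 1/8 = 1/2
  P(U=2) = 1/8 + 1/8 = 1/4
Marginal P(V) (column sums):
  P(V=0) = 1/8 + 3/8 + 1/8 = 5/8
  P(V=1) = 1/8 + 1/8 + 1/8 = 3/8

H(U) = -[(1/4)·log₂(1/4) + (1/2)·log₂(1/2) + (1/4)·log₂(1/4)]
  = 0.5000 + 0.5000 + 0.5000
  = 1.5000 bits
H(V) = -[(5/8)·log₂(5/8) + (3/8)·log₂(3/8)]
  = 0.4238 + 0.5306
  = 0.9544 bits
H(U,V) = -[(1/8)·log₂(1/8) + (1/8)·log₂(1/8) + (3/8)·log₂(3/8) + (1/8)·log₂(1/8) + (1/8)·log₂(1/8) + (1/8)·log₂(1/8)]
  = 0.3750 + 0.3750 + 0.5306 + 0.3750 + 0.3750 + 0.3750
  = 2.4056 bits

I(U;V) = H(U) + H(V) - H(U,V)
  = 1.5000 + 0.9544 - 2.4056
  = 0.0488 bits

Distribution 2 (X, Y):
Marginal P(X) (row sums):
  P(X=0) = 0 + 5/16 = 5/16
  P(X=1) = 1/8 + 1/8 = 1/4
  P(X=2) = 5/16 + 1/8 = 7/16
Marginal P(Y) (column sums):
  P(Y=0) = 0 + 1/8 + 5/16 = 7/16
  P(Y=1) = 5/16 + 1/8 + 1/8 = 9/16

H(X) = -[(5/16)·log₂(5/16) + (1/4)·log₂(1/4) + (7/16)·log₂(7/16)]
  = 0.5244 + 0.5000 + 0.5218
  = 1.5462 bits
H(Y) = -[(7/16)·log₂(7/16) + (9/16)·log₂(9/16)]
  = 0.5218 + 0.4669
  = 0.9887 bits
H(X,Y) = -[(5/16)·log₂(5/16) + (1/8)·log₂(1/8) + (1/8)·log₂(1/8) + (5/16)·log₂(5/16) + (1/8)·log₂(1/8)]
  = 0.5244 + 0.3750 + 0.3750 + 0.5244 + 0.3750
  = 2.1738 bits

I(X;Y) = H(X) + H(Y) - H(X,Y)
  = 1.5462 + 0.9887 - 2.1738
  = 0.3611 bits

I(X;Y) = 0.3611 bits > I(U;V) = 0.0488 bits, so (X, Y) has the higher mutual information (stronger dependence).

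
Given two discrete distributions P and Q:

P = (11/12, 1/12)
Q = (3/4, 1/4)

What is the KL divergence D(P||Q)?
D(P||Q) = Σ P(i) log₂(P(i)/Q(i))
  i=0: (11/12) × log₂((11/12)/(3/4)) = (11/12) × log₂(11/9) = 0.2654
  i=1: (1/12) × log₂((1/12)/(1/4)) = (1/12) × log₂(1/3) = -0.1321
D(P||Q) = 0.2654 - 0.1321
  = 0.1333 bits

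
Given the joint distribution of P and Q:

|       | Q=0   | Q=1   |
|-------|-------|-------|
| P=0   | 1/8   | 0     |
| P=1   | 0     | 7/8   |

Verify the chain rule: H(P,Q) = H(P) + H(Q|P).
Left side:
H(P,Q) = -[(1/8)·log₂(1/8) + (7/8)·log₂(7/8)]
  = 0.3750 + 0.1686
  = 0.5436 bits

Right side:
Marginal P(P) (row sums):
  P(P=0) = 1/8 + 0 = 1/8
  P(P=1) = 0 + 7/8 = 7/8
H(P) = -[(1/8)·log₂(1/8) + (7/8)·log₂(7/8)]
  = 0.3750 + 0.1686
  = 0.5436 bits
H(Q|P) = -Σ P(P,Q)·log₂ P(Q|P), where P(Q|P) = P(P,Q) / P(P)
  (cells with P(P,Q) = 0 contribute 0)
  (P=0,Q=0): P(Q|P) = (1/8)/(1/8) = 1;  -(1/8)·log₂(1) = 0.0000
  (P=1,Q=1): P(Q|P) = (7/8)/(7/8) = 1;  -(7/8)·log₂(1) = 0.0000
H(Q|P) = 0.0000 + 0.0000
  = 0.0000 bits
H(P) + H(Q|P) = 0.5436 + 0.0000 = 0.5436 bits

Both sides equal 0.5436 bits, so the chain rule holds ✓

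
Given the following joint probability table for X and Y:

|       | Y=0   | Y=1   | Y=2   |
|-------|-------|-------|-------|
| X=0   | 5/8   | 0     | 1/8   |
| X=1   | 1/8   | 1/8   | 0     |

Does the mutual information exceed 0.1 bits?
Marginal P(X) (row sums):
  P(X=0) = 5/8 + 0 + 1/8 = 3/4
  P(X=1) = 1/8 + 1/8 + 0 = 1/4
Marginal P(Y) (column sums):
  P(Y=0) = 5/8 + 1/8 = 3/4
  P(Y=1) = 0 + 1/8 = 1/8
  P(Y=2) = 1/8 + 0 = 1/8

H(X) = -[(3/4)·log₂(3/4) + (1/4)·log₂(1/4)]
  = 0.3113 + 0.5000
  = 0.8113 bits
H(Y) = -[(3/4)·log₂(3/4) + (1/8)·log₂(1/8) + (1/8)·log₂(1/8)]
  = 0.3113 + 0.3750 + 0.3750
  = 1.0613 bits
H(X,Y) = -[(5/8)·log₂(5/8) + (1/8)·log₂(1/8) + (1/8)·log₂(1/8) + (1/8)·log₂(1/8)]
  = 0.4238 + 0.3750 + 0.3750 + 0.3750
  = 1.5488 bits

I(X;Y) = H(X) + H(Y) - H(X,Y)
  = 0.8113 + 1.0613 - 1.5488
  = 0.3238 bits

Yes. I(X;Y) = 0.3238 bits, which is > 0.1 bits.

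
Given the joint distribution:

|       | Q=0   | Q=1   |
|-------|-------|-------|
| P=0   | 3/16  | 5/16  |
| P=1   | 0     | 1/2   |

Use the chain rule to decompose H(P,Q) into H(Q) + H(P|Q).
By the chain rule: H(P,Q) = H(Q) + H(P|Q)

Marginal P(Q) (column sums):
  P(Q=0) = 3/16 + 0 = 3/16
  P(Q=1) = 5/16 + 1/2 = 13/16
H(Q) = -[(3/16)·log₂(3/16) + (13/16)·log₂(13/16)]
  = 0.4528 + 0.2434
  = 0.6962 bits
H(P|Q) = -Σ P(P,Q)·log₂ P(P|Q), where P(P|Q) = P(P,Q) / P(Q)
  (cells with P(P,Q) = 0 contribute 0)
  (P=0,Q=0): P(P|Q) = (3/16)/(3/16) = 1;  -(3/16)·log₂(1) = 0.0000
  (P=0,Q=1): P(P|Q) = (5/16)/(13/16) = 5/13;  -(5/16)·log₂(5/13) = 0.4308
  (P=1,Q=1): P(P|Q) = (1/2)/(13/16) = 8/13;  -(1/2)·log₂(8/13) = 0.3502
H(P|Q) = 0.0000 + 0.4308 + 0.3502
  = 0.7810 bits

H(P,Q) = H(Q) + H(P|Q) = 0.6962 + 0.7810 = 1.4772 bits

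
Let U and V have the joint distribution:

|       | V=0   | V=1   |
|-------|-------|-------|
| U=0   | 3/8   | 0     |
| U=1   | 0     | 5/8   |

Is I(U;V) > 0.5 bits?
Marginal P(U) (row sums):
  P(U=0) = 3/8 + 0 = 3/8
  P(U=1) = 0 + 5/8 = 5/8
Marginal P(V) (column sums):
  P(V=0) = 3/8 + 0 = 3/8
  P(V=1) = 0 + 5/8 = 5/8

H(U) = -[(3/8)·log₂(3/8) + (5/8)·log₂(5/8)]
  = 0.5306 + 0.4238
  = 0.9544 bits
H(V) = -[(3/8)·log₂(3/8) + (5/8)·log₂(5/8)]
  = 0.5306 + 0.4238
  = 0.9544 bits
H(U,V) = -[(3/8)·log₂(3/8) + (5/8)·log₂(5/8)]
  = 0.5306 + 0.4238
  = 0.9544 bits

I(U;V) = H(U) + H(V) - H(U,V)
  = 0.9544 + 0.9544 - 0.9544
  = 0.9544 bits

Yes. I(U;V) = 0.9544 bits, which is > 0.5 bits.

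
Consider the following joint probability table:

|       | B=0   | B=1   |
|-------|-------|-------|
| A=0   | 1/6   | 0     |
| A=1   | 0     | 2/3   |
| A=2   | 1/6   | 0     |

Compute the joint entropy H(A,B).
H(A,B) = -Σ P(A,B) log₂ P(A,B), summed over the non-zero cells:
H(A,B) = -[(1/6)·log₂(1/6) + (2/3)·log₂(2/3) + (1/6)·log₂(1/6)]
  = 0.4308 + 0.3900 + 0.4308
  = 1.2516 bits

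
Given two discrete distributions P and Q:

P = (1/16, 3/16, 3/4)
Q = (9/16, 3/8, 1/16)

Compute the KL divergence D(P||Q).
D(P||Q) = Σ P(i) log₂(P(i)/Q(i))
  i=0: (1/16) × log₂((1/16)/(9/16)) = (1/16) × log₂(1/9) = -0.1981
  i=1: (3/16) × log₂((3/16)/(3/8)) = (3/16) × log₂(1/2) = -0.1875
  i=2: (3/4) × log₂((3/4)/(1/16)) = (3/4) × log₂(12) = 2.6887
D(P||Q) = -0.1981 - 0.1875 + 2.6887
  = 2.3031 bits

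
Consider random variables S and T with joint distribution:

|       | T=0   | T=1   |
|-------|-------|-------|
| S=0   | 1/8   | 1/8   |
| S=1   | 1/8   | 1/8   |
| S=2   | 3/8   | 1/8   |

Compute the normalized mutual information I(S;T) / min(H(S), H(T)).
Marginal P(S) (row sums):
  P(S=0) = 1/8 + 1/8 = 1/4
  P(S=1) = 1/8 + 1/8 = 1/4
  P(S=2) = 3/8 + 1/8 = 1/2
Marginal P(T) (column sums):
  P(T=0) = 1/8 + 1/8 + 3/8 = 5/8
  P(T=1) = 1/8 + 1/8 + 1/8 = 3/8

H(S) = -[(1/4)·log₂(1/4) + (1/4)·log₂(1/4) + (1/2)·log₂(1/2)]
  = 0.5000 + 0.5000 + 0.5000
  = 1.5000 bits
H(T) = -[(5/8)·log₂(5/8) + (3/8)·log₂(3/8)]
  = 0.4238 + 0.5306
  = 0.9544 bits
H(S,T) = -[(1/8)·log₂(1/8) + (1/8)·log₂(1/8) + (1/8)·log₂(1/8) + (1/8)·log₂(1/8) + (3/8)·log₂(3/8) + (1/8)·log₂(1/8)]
  = 0.3750 + 0.3750 + 0.3750 + 0.3750 + 0.5306 + 0.3750
  = 2.4056 bits

I(S;T) = H(S) + H(T) - H(S,T)
  = 1.5000 + 0.9544 - 2.4056
  = 0.0488 bits

min(H(S), H(T)) = min(1.5000, 0.9544) = 0.9544 bits
Normalized MI = 0.0488 / 0.9544 = 0.0511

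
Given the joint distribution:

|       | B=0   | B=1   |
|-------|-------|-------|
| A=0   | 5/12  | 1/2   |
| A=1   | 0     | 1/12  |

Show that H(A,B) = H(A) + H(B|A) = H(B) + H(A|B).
Marginal P(A) (row sums):
  P(A=0) = 5/12 + 1/2 = 11/12
  P(A=1) = 0 + 1/12 = 1/12
Marginal P(B) (column sums):
  P(B=0) = 5/12 + 0 = 5/12
  P(B=1) = 1/2 + 1/12 = 7/12

Decomposition 1: H(A) + H(B|A)
H(A) = -[(11/12)·log₂(11/12) + (1/12)·log₂(1/12)]
  = 0.1151 + 0.2987
  = 0.4138 bits
H(B|A) = -Σ P(A,B)·log₂ P(B|A), where P(B|A) = P(A,B) / P(A)
  (cells with P(A,B) = 0 contribute 0)
  (A=0,B=0): P(B|A) = (5/12)/(11/12) = 5/11;  -(5/12)·log₂(5/11) = 0.4740
  (A=0,B=1): P(B|A) = (1/2)/(11/12) = 6/11;  -(1/2)·log₂(6/11) = 0.4372
  (A=1,B=1): P(B|A) = (1/12)/(1/12) = 1;  -(1/12)·log₂(1) = 0.0000
H(B|A) = 0.4740 + 0.4372 + 0.0000
  = 0.9112 bits
H(A) + H(B|A) = 0.4138 + 0.9112 = 1.3250 bits

Decomposition 2: H(B) + H(A|B)
H(B) = -[(5/12)·log₂(5/12) + (7/12)·log₂(7/12)]
  = 0.5263 + 0.4536
  = 0.9799 bits
H(A|B) = -Σ P(A,B)·log₂ P(A|B), where P(A|B) = P(A,B) / P(B)
  (cells with P(A,B) = 0 contribute 0)
  (A=0,B=0): P(A|B) = (5/12)/(5/12) = 1;  -(5/12)·log₂(1) = 0.0000
  (A=0,B=1): P(A|B) = (1/2)/(7/12) = 6/7;  -(1/2)·log₂(6/7) = 0.1112
  (A=1,B=1): P(A|B) = (1/12)/(7/12) = 1/7;  -(1/12)·log₂(1/7) = 0.2339
H(A|B) = 0.0000 + 0.1112 + 0.2339
  = 0.3451 bits
H(B) + H(A|B) = 0.9799 + 0.3451 = 1.3250 bits

Direct computation of the joint entropy:
H(A,B) = -[(5/12)·log₂(5/12) + (1/2)·log₂(1/2) + (1/12)·log₂(1/12)]
  = 0.5263 + 0.5000 + 0.2987
  = 1.3250 bits

All three agree: H(A,B) = 1.3250 bits ✓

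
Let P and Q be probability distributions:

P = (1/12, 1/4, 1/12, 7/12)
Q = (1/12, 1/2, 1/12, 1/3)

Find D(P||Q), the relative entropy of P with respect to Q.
D(P||Q) = Σ P(i) log₂(P(i)/Q(i))
  i=0: (1/12) × log₂((1/12)/(1/12)) = (1/12) × log₂(1) = 0.0000
  i=1: (1/4) × log₂((1/4)/(1/2)) = (1/4) × log₂(1/2) = -0.2500
  i=2: (1/12) × log₂((1/12)/(1/12)) = (1/12) × log₂(1) = 0.0000
  i=3: (7/12) × log₂((7/12)/(1/3)) = (7/12) × log₂(7/4) = 0.4710
D(P||Q) = 0.0000 - 0.2500 + 0.0000 + 0.4710
  = 0.2210 bits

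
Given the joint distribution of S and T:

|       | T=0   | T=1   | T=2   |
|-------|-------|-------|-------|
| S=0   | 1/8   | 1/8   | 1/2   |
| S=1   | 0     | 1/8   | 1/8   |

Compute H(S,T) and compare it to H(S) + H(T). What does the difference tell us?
Marginal P(S) (row sums):
  P(S=0) = 1/8 + 1/8 + 1/2 = 3/4
  P(S=1) = 0 + 1/8 + 1/8 = 1/4
Marginal P(T) (column sums):
  P(T=0) = 1/8 + 0 = 1/8
  P(T=1) = 1/8 + 1/8 = 1/4
  P(T=2) = 1/2 + 1/8 = 5/8

H(S,T) = -[(1/8)·log₂(1/8) + (1/8)·log₂(1/8) + (1/2)·log₂(1/2) + (1/8)·log₂(1/8) + (1/8)·log₂(1/8)]
  = 0.3750 + 0.3750 + 0.5000 + 0.3750 + 0.3750
  = 2.0000 bits
H(S) = -[(3/4)·log₂(3/4) + (1/4)·log₂(1/4)]
  = 0.3113 + 0.5000
  = 0.8113 bits
H(T) = -[(1/8)·log₂(1/8) + (1/4)·log₂(1/4) + (5/8)·log₂(5/8)]
  = 0.3750 + 0.5000 + 0.4238
  = 1.2988 bits

H(S) + H(T) = 0.8113 + 1.2988 = 2.1101 bits
Difference: H(S) + H(T) - H(S,T) = 2.1101 - 2.0000 = 0.1101 bits = I(S;T)

The difference is the mutual information; it is positive here, so S and T are dependent (knowing one reduces uncertainty about the other by 0.1101 bits).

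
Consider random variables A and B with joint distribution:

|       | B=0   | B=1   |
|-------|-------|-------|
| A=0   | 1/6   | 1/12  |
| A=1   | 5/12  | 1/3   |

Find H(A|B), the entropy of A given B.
Marginal P(B) (column sums):
  P(B=0) = 1/6 + 5/12 = 7/12
  P(B=1) = 1/12 + 1/3 = 5/12

H(A|B) = -Σ P(A,B)·log₂ P(A|B), where P(A|B) = P(A,B) / P(B)
  (A=0,B=0): P(A|B) = (1/6)/(7/12) = 2/7;  -(1/6)·log₂(2/7) = 0.3012
  (A=0,B=1): P(A|B) = (1/12)/(5/12) = 1/5;  -(1/12)·log₂(1/5) = 0.1935
  (A=1,B=0): P(A|B) = (5/12)/(7/12) = 5/7;  -(5/12)·log₂(5/7) = 0.2023
  (A=1,B=1): P(A|B) = (1/3)/(5/12) = 4/5;  -(1/3)·log₂(4/5) = 0.1073
H(A|B) = 0.3012 + 0.1935 + 0.2023 + 0.1073
  = 0.8043 bits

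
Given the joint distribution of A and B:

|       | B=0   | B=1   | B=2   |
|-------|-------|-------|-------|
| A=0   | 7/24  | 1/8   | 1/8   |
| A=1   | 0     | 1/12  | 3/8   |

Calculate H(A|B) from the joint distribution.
Marginal P(B) (column sums):
  P(B=0) = 7/24 + 0 = 7/24
  P(B=1) = 1/8 + 1/12 = 5/24
  P(B=2) = 1/8 + 3/8 = 1/2

H(A|B) = -Σ P(A,B)·log₂ P(A|B), where P(A|B) = P(A,B) / P(B)
  (cells with P(A,B) = 0 contribute 0)
  (A=0,B=0): P(A|B) = (7/24)/(7/24) = 1;  -(7/24)·log₂(1) = 0.0000
  (A=0,B=1): P(A|B) = (1/8)/(5/24) = 3/5;  -(1/8)·log₂(3/5) = 0.0921
  (A=0,B=2): P(A|B) = (1/8)/(1/2) = 1/4;  -(1/8)·log₂(1/4) = 0.2500
  (A=1,B=1): P(A|B) = (1/12)/(5/24) = 2/5;  -(1/12)·log₂(2/5) = 0.1102
  (A=1,B=2): P(A|B) = (3/8)/(1/2) = 3/4;  -(3/8)·log₂(3/4) = 0.1556
H(A|B) = 0.0000 + 0.0921 + 0.2500 + 0.1102 + 0.1556
  = 0.6079 bits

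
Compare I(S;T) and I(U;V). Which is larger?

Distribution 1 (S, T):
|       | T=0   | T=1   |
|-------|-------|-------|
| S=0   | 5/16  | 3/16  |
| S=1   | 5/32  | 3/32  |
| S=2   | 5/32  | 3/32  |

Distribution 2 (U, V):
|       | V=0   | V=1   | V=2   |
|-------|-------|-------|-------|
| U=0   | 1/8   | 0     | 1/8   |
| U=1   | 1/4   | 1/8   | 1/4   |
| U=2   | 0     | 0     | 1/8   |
Distribution 1 (S, T):
Marginal P(S) (row sums):
  P(S=0) = 5/16 + 3/16 = 1/2
  P(S=1) = 5/32 + 3/32 = 1/4
  P(S=2) = 5/32 + 3/32 = 1/4
Marginal P(T) (column sums):
  P(T=0) = 5/16 + 5/32 + 5/32 = 5/8
  P(T=1) = 3/16 + 3/32 + 3/32 = 3/8

H(S) = -[(1/2)·log₂(1/2) + (1/4)·log₂(1/4) + (1/4)·log₂(1/4)]
  = 0.5000 + 0.5000 + 0.5000
  = 1.5000 bits
H(T) = -[(5/8)·log₂(5/8) + (3/8)·log₂(3/8)]
  = 0.4238 + 0.5306
  = 0.9544 bits
H(S,T) = -[(5/16)·log₂(5/16) + (3/16)·log₂(3/16) + (5/32)·log₂(5/32) + (3/32)·log₂(3/32) + (5/32)·log₂(5/32) + (3/32)·log₂(3/32)]
  = 0.5244 + 0.4528 + 0.4184 + 0.3202 + 0.4184 + 0.3202
  = 2.4544 bits

I(S;T) = H(S) + H(T) - H(S,T)
  = 1.5000 + 0.9544 - 2.4544
  = 0.0000 bits

Distribution 2 (U, V):
Marginal P(U) (row sums):
  P(U=0) = 1/8 + 0 + 1/8 = 1/4
  P(U=1) = 1/4 + 1/8 + 1/4 = 5/8
  P(U=2) = 0 + 0 + 1/8 = 1/8
Marginal P(V) (column sums):
  P(V=0) = 1/8 + 1/4 + 0 = 3/8
  P(V=1) = 0 + 1/8 + 0 = 1/8
  P(V=2) = 1/8 + 1/4 + 1/8 = 1/2

H(U) = -[(1/4)·log₂(1/4) + (5/8)·log₂(5/8) + (1/8)·log₂(1/8)]
  = 0.5000 + 0.4238 + 0.3750
  = 1.2988 bits
H(V) = -[(3/8)·log₂(3/8) + (1/8)·log₂(1/8) + (1/2)·log₂(1/2)]
  = 0.5306 + 0.3750 + 0.5000
  = 1.4056 bits
H(U,V) = -[(1/8)·log₂(1/8) + (1/8)·log₂(1/8) + (1/4)·log₂(1/4) + (1/8)·log₂(1/8) + (1/4)·log₂(1/4) + (1/8)·log₂(1/8)]
  = 0.3750 + 0.3750 + 0.5000 + 0.3750 + 0.5000 + 0.3750
  = 2.5000 bits

I(U;V) = H(U) + H(V) - H(U,V)
  = 1.2988 + 1.4056 - 2.5000
  = 0.2044 bits

I(U;V) = 0.2044 bits > I(S;T) = 0.0000 bits, so (U, V) has the higher mutual information (stronger dependence).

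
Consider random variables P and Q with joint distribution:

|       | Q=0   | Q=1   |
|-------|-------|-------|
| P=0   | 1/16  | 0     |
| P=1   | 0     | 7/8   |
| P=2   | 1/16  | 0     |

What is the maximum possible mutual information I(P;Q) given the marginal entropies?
The upper bound on mutual information is I(P;Q) ≤ min(H(P), H(Q)).

Marginal P(P) (row sums):
  P(P=0) = 1/16 + 0 = 1/16
  P(P=1) = 0 + 7/8 = 7/8
  P(P=2) = 1/16 + 0 = 1/16
Marginal P(Q) (column sums):
  P(Q=0) = 1/16 + 0 + 1/16 = 1/8
  P(Q=1) = 0 + 7/8 + 0 = 7/8

H(P) = -[(1/16)·log₂(1/16) + (7/8)·log₂(7/8) + (1/16)·log₂(1/16)]
  = 0.2500 + 0.1686 + 0.2500
  = 0.6686 bits
H(Q) = -[(1/8)·log₂(1/8) + (7/8)·log₂(7/8)]
  = 0.3750 + 0.1686
  = 0.5436 bits

Maximum possible I(P;Q) = min(0.6686, 0.5436) = 0.5436 bits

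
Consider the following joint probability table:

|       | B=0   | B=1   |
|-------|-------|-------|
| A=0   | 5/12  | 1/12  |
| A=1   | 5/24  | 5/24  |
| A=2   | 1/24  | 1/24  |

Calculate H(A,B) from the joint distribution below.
H(A,B) = -Σ P(A,B) log₂ P(A,B), summed over the non-zero cells:
H(A,B) = -[(5/12)·log₂(5/12) + (1/12)·log₂(1/12) + (5/24)·log₂(5/24) + (5/24)·log₂(5/24) + (1/24)·log₂(1/24) + (1/24)·log₂(1/24)]
  = 0.5263 + 0.2987 + 0.4715 + 0.4715 + 0.1910 + 0.1910
  = 2.1500 bits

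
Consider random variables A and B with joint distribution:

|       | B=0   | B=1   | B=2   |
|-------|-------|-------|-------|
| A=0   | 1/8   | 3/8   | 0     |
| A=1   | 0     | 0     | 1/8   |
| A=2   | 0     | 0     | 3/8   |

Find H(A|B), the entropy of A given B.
Marginal P(B) (column sums):
  P(B=0) = 1/8 + 0 + 0 = 1/8
  P(B=1) = 3/8 + 0 + 0 = 3/8
  P(B=2) = 0 + 1/8 + 3/8 = 1/2

H(A|B) = -Σ P(A,B)·log₂ P(A|B), where P(A|B) = P(A,B) / P(B)
  (cells with P(A,B) = 0 contribute 0)
  (A=0,B=0): P(A|B) = (1/8)/(1/8) = 1;  -(1/8)·log₂(1) = 0.0000
  (A=0,B=1): P(A|B) = (3/8)/(3/8) = 1;  -(3/8)·log₂(1) = 0.0000
  (A=1,B=2): P(A|B) = (1/8)/(1/2) = 1/4;  -(1/8)·log₂(1/4) = 0.2500
  (A=2,B=2): P(A|B) = (3/8)/(1/2) = 3/4;  -(3/8)·log₂(3/4) = 0.1556
H(A|B) = 0.0000 + 0.0000 + 0.2500 + 0.1556
  = 0.4056 bits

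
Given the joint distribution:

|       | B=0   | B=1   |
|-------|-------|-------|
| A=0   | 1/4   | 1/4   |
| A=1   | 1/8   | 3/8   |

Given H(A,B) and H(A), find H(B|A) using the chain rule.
From the chain rule: H(A,B) = H(A) + H(B|A)
Therefore: H(B|A) = H(A,B) - H(A)

H(A,B) = -[(1/4)·log₂(1/4) + (1/4)·log₂(1/4) + (1/8)·log₂(1/8) + (3/8)·log₂(3/8)]
  = 0.5000 + 0.5000 + 0.3750 + 0.5306
  = 1.9056 bits
Marginal P(A) (row sums):
  P(A=0) = 1/4 + 1/4 = 1/2
  P(A=1) = 1/8 + 3/8 = 1/2
H(A) = -[(1/2)·log₂(1/2) + (1/2)·log₂(1/2)]
  = 0.5000 + 0.5000
  = 1.0000 bits

H(B|A) = 1.9056 - 1.0000 = 0.9056 bits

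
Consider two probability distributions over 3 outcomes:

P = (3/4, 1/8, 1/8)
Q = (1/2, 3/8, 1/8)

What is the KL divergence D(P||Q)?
D(P||Q) = Σ P(i) log₂(P(i)/Q(i))
  i=0: (3/4) × log₂((3/4)/(1/2)) = (3/4) × log₂(3/2) = 0.4387
  i=1: (1/8) × log₂((1/8)/(3/8)) = (1/8) × log₂(1/3) = -0.1981
  i=2: (1/8) × log₂((1/8)/(1/8)) = (1/8) × log₂(1) = 0.0000
D(P||Q) = 0.4387 - 0.1981 + 0.0000
  = 0.2406 bits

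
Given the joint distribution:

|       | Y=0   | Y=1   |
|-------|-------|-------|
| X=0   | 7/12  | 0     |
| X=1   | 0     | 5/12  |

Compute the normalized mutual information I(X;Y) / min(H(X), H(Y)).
Marginal P(X) (row sums):
  P(X=0) = 7/12 + 0 = 7/12
  P(X=1) = 0 + 5/12 = 5/12
Marginal P(Y) (column sums):
  P(Y=0) = 7/12 + 0 = 7/12
  P(Y=1) = 0 + 5/12 = 5/12

H(X) = -[(7/12)·log₂(7/12) + (5/12)·log₂(5/12)]
  = 0.4536 + 0.5263
  = 0.9799 bits
H(Y) = -[(7/12)·log₂(7/12) + (5/12)·log₂(5/12)]
  = 0.4536 + 0.5263
  = 0.9799 bits
H(X,Y) = -[(7/12)·log₂(7/12) + (5/12)·log₂(5/12)]
  = 0.4536 + 0.5263
  = 0.9799 bits

I(X;Y) = H(X) + H(Y) - H(X,Y)
  = 0.9799 + 0.9799 - 0.9799
  = 0.9799 bits

min(H(X), H(Y)) = min(0.9799, 0.9799) = 0.9799 bits
Normalized MI = 0.9799 / 0.9799 = 1.0000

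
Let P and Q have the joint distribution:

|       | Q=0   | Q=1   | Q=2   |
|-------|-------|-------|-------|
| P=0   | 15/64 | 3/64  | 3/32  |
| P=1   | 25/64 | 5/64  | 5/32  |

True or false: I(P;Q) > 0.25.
Marginal P(P) (row sums):
  P(P=0) = 15/64 + 3/64 + 3/32 = 3/8
  P(P=1) = 25/64 + 5/64 + 5/32 = 5/8
Marginal P(Q) (column sums):
  P(Q=0) = 15/64 + 25/64 = 5/8
  P(Q=1) = 3/64 + 5/64 = 1/8
  P(Q=2) = 3/32 + 5/32 = 1/4

H(P) = -[(3/8)·log₂(3/8) + (5/8)·log₂(5/8)]
  = 0.5306 + 0.4238
  = 0.9544 bits
H(Q) = -[(5/8)·log₂(5/8) + (1/8)·log₂(1/8) + (1/4)·log₂(1/4)]
  = 0.4238 + 0.3750 + 0.5000
  = 1.2988 bits
H(P,Q) = -[(15/64)·log₂(15/64) + (3/64)·log₂(3/64) + (3/32)·log₂(3/32) + (25/64)·log₂(25/64) + (5/64)·log₂(5/64) + (5/32)·log₂(5/32)]
  = 0.4906 + 0.2070 + 0.3202 + 0.5297 + 0.2873 + 0.4184
  = 2.2532 bits

I(P;Q) = H(P) + H(Q) - H(P,Q)
  = 0.9544 + 1.2988 - 2.2532
  = 0.0000 bits

False. I(P;Q) = 0.0000 bits, which is ≤ 0.25 bits.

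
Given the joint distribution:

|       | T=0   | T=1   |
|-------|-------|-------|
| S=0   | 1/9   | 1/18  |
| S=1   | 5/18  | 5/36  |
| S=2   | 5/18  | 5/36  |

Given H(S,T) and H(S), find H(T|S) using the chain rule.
From the chain rule: H(S,T) = H(S) + H(T|S)
Therefore: H(T|S) = H(S,T) - H(S)

H(S,T) = -[(1/9)·log₂(1/9) + (1/18)·log₂(1/18) + (5/18)·log₂(5/18) + (5/36)·log₂(5/36) + (5/18)·log₂(5/18) + (5/36)·log₂(5/36)]
  = 0.3522 + 0.2317 + 0.5133 + 0.3956 + 0.5133 + 0.3956
  = 2.4017 bits
Marginal P(S) (row sums):
  P(S=0) = 1/9 + 1/18 = 1/6
  P(S=1) = 5/18 + 5/36 = 5/12
  P(S=2) = 5/18 + 5/36 = 5/12
H(S) = -[(1/6)·log₂(1/6) + (5/12)·log₂(5/12) + (5/12)·log₂(5/12)]
  = 0.4308 + 0.5263 + 0.5263
  = 1.4834 bits

H(T|S) = 2.4017 - 1.4834 = 0.9183 bits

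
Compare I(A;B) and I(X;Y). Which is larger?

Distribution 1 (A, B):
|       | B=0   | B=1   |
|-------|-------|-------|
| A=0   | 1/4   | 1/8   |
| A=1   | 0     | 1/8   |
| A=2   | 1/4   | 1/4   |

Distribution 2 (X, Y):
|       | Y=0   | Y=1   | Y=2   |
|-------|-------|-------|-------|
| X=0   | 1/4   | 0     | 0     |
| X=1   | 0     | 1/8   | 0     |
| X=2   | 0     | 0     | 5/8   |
Distribution 1 (A, B):
Marginal P(A) (row sums):
  P(A=0) = 1/4 + 1/8 = 3/8
  P(A=1) = 0 + 1/8 = 1/8
  P(A=2) = 1/4 + 1/4 = 1/2
Marginal P(B) (column sums):
  P(B=0) = 1/4 + 0 + 1/4 = 1/2
  P(B=1) = 1/8 + 1/8 + 1/4 = 1/2

H(A) = -[(3/8)·log₂(3/8) + (1/8)·log₂(1/8) + (1/2)·log₂(1/2)]
  = 0.5306 + 0.3750 + 0.5000
  = 1.4056 bits
H(B) = -[(1/2)·log₂(1/2) + (1/2)·log₂(1/2)]
  = 0.5000 + 0.5000
  = 1.0000 bits
H(A,B) = -[(1/4)·log₂(1/4) + (1/8)·log₂(1/8) + (1/8)·log₂(1/8) + (1/4)·log₂(1/4) + (1/4)·log₂(1/4)]
  = 0.5000 + 0.3750 + 0.3750 + 0.5000 + 0.5000
  = 2.2500 bits

I(A;B) = H(A) + H(B) - H(A,B)
  = 1.4056 + 1.0000 - 2.2500
  = 0.1556 bits

Distribution 2 (X, Y):
Marginal P(X) (row sums):
  P(X=0) = 1/4 + 0 + 0 = 1/4
  P(X=1) = 0 + 1/8 + 0 = 1/8
  P(X=2) = 0 + 0 + 5/8 = 5/8
Marginal P(Y) (column sums):
  P(Y=0) = 1/4 + 0 + 0 = 1/4
  P(Y=1) = 0 + 1/8 + 0 = 1/8
  P(Y=2) = 0 + 0 + 5/8 = 5/8

H(X) = -[(1/4)·log₂(1/4) + (1/8)·log₂(1/8) + (5/8)·log₂(5/8)]
  = 0.5000 + 0.3750 + 0.4238
  = 1.2988 bits
H(Y) = -[(1/4)·log₂(1/4) + (1/8)·log₂(1/8) + (5/8)·log₂(5/8)]
  = 0.5000 + 0.3750 + 0.4238
  = 1.2988 bits
H(X,Y) = -[(1/4)·log₂(1/4) + (1/8)·log₂(1/8) + (5/8)·log₂(5/8)]
  = 0.5000 + 0.3750 + 0.4238
  = 1.2988 bits

I(X;Y) = H(X) + H(Y) - H(X,Y)
  = 1.2988 + 1.2988 - 1.2988
  = 1.2988 bits

I(X;Y) = 1.2988 bits > I(A;B) = 0.1556 bits, so (X, Y) has the higher mutual information (stronger dependence).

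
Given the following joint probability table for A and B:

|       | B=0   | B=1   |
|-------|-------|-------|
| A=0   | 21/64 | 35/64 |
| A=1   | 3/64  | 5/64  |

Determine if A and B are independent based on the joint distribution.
Marginal P(A) (row sums):
  P(A=0) = 21/64 + 35/64 = 7/8
  P(A=1) = 3/64 + 5/64 = 1/8
Marginal P(B) (column sums):
  P(B=0) = 21/64 + 3/64 = 3/8
  P(B=1) = 35/64 + 5/64 = 5/8

A and B are independent iff P(A=i,B=j) = P(A=i)·P(B=j) for every cell.
  P(A=0)·P(B=0) = 7/8 × 3/8 = 21/64 = P(A=0,B=0) ✓
  P(A=0)·P(B=1) = 7/8 × 5/8 = 35/64 = P(A=0,B=1) ✓
  P(A=1)·P(B=0) = 1/8 × 3/8 = 3/64 = P(A=1,B=0) ✓
  P(A=1)·P(B=1) = 1/8 × 5/8 = 5/64 = P(A=1,B=1) ✓

Yes, A and B are independent: every cell factors, so I(A;B) = 0 bits.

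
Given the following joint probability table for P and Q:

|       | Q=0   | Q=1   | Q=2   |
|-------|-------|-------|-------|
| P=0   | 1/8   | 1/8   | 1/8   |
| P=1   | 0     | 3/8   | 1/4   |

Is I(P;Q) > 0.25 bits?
Marginal P(P) (row sums):
  P(P=0) = 1/8 + 1/8 + 1/8 = 3/8
  P(P=1) = 0 + 3/8 + 1/4 = 5/8
Marginal P(Q) (column sums):
  P(Q=0) = 1/8 + 0 = 1/8
  P(Q=1) = 1/8 + 3/8 = 1/2
  P(Q=2) = 1/8 + 1/4 = 3/8

H(P) = -[(3/8)·log₂(3/8) + (5/8)·log₂(5/8)]
  = 0.5306 + 0.4238
  = 0.9544 bits
H(Q) = -[(1/8)·log₂(1/8) + (1/2)·log₂(1/2) + (3/8)·log₂(3/8)]
  = 0.3750 + 0.5000 + 0.5306
  = 1.4056 bits
H(P,Q) = -[(1/8)·log₂(1/8) + (1/8)·log₂(1/8) + (1/8)·log₂(1/8) + (3/8)·log₂(3/8) + (1/4)·log₂(1/4)]
  = 0.3750 + 0.3750 + 0.3750 + 0.5306 + 0.5000
  = 2.1556 bits

I(P;Q) = H(P) + H(Q) - H(P,Q)
  = 0.9544 + 1.4056 - 2.1556
  = 0.2044 bits

No. I(P;Q) = 0.2044 bits, which is ≤ 0.25 bits.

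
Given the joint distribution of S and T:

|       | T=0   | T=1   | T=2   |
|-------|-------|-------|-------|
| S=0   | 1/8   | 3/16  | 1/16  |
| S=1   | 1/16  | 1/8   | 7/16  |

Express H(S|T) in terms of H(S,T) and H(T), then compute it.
H(S|T) = H(S,T) - H(T)

Marginal P(T) (column sums):
  P(T=0) = 1/8 + 1/16 = 3/16
  P(T=1) = 3/16 + 1/8 = 5/16
  P(T=2) = 1/16 + 7/16 = 1/2

H(S,T) = -[(1/8)·log₂(1/8) + (3/16)·log₂(3/16) + (1/16)·log₂(1/16) + (1/16)·log₂(1/16) + (1/8)·log₂(1/8) + (7/16)·log₂(7/16)]
  = 0.3750 + 0.4528 + 0.2500 + 0.2500 + 0.3750 + 0.5218
  = 2.2246 bits
H(T) = -[(3/16)·log₂(3/16) + (5/16)·log₂(5/16) + (1/2)·log₂(1/2)]
  = 0.4528 + 0.5244 + 0.5000
  = 1.4772 bits

H(S|T) = 2.2246 - 1.4772 = 0.7474 bits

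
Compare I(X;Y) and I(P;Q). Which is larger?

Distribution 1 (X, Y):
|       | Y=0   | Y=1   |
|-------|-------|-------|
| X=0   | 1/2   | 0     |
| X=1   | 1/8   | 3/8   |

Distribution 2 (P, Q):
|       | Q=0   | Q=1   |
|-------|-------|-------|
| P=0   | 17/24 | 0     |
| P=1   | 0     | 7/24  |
Distribution 1 (X, Y):
Marginal P(X) (row sums):
  P(X=0) = 1/2 + 0 = 1/2
  P(X=1) = 1/8 + 3/8 = 1/2
Marginal P(Y) (column sums):
  P(Y=0) = 1/2 + 1/8 = 5/8
  P(Y=1) = 0 + 3/8 = 3/8

H(X) = -[(1/2)·log₂(1/2) + (1/2)·log₂(1/2)]
  = 0.5000 + 0.5000
  = 1.0000 bits
H(Y) = -[(5/8)·log₂(5/8) + (3/8)·log₂(3/8)]
  = 0.4238 + 0.5306
  = 0.9544 bits
H(X,Y) = -[(1/2)·log₂(1/2) + (1/8)·log₂(1/8) + (3/8)·log₂(3/8)]
  = 0.5000 + 0.3750 + 0.5306
  = 1.4056 bits

I(X;Y) = H(X) + H(Y) - H(X,Y)
  = 1.0000 + 0.9544 - 1.4056
  = 0.5488 bits

Distribution 2 (P, Q):
Marginal P(P) (row sums):
  P(P=0) = 17/24 + 0 = 17/24
  P(P=1) = 0 + 7/24 = 7/24
Marginal P(Q) (column sums):
  P(Q=0) = 17/24 + 0 = 17/24
  P(Q=1) = 0 + 7/24 = 7/24

H(P) = -[(17/24)·log₂(17/24) + (7/24)·log₂(7/24)]
  = 0.3524 + 0.5185
  = 0.8709 bits
H(Q) = -[(17/24)·log₂(17/24) + (7/24)·log₂(7/24)]
  = 0.3524 + 0.5185
  = 0.8709 bits
H(P,Q) = -[(17/24)·log₂(17/24) + (7/24)·log₂(7/24)]
  = 0.3524 + 0.5185
  = 0.8709 bits

I(P;Q) = H(P) + H(Q) - H(P,Q)
  = 0.8709 + 0.8709 - 0.8709
  = 0.8709 bits

I(P;Q) = 0.8709 bits > I(X;Y) = 0.5488 bits, so (P, Q) has the higher mutual information (stronger dependence).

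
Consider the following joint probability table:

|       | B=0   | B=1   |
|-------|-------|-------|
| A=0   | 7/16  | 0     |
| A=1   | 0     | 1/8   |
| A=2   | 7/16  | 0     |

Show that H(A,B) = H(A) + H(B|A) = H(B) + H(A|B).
Marginal P(A) (row sums):
  P(A=0) = 7/16 + 0 = 7/16
  P(A=1) = 0 + 1/8 = 1/8
  P(A=2) = 7/16 + 0 = 7/16
Marginal P(B) (column sums):
  P(B=0) = 7/16 + 0 + 7/16 = 7/8
  P(B=1) = 0 + 1/8 + 0 = 1/8

Decomposition 1: H(A) + H(B|A)
H(A) = -[(7/16)·log₂(7/16) + (1/8)·log₂(1/8) + (7/16)·log₂(7/16)]
  = 0.5218 + 0.3750 + 0.5218
  = 1.4186 bits
H(B|A) = -Σ P(A,B)·log₂ P(B|A), where P(B|A) = P(A,B) / P(A)
  (cells with P(A,B) = 0 contribute 0)
  (A=0,B=0): P(B|A) = (7/16)/(7/16) = 1;  -(7/16)·log₂(1) = 0.0000
  (A=1,B=1): P(B|A) = (1/8)/(1/8) = 1;  -(1/8)·log₂(1) = 0.0000
  (A=2,B=0): P(B|A) = (7/16)/(7/16) = 1;  -(7/16)·log₂(1) = 0.0000
H(B|A) = 0.0000 + 0.0000 + 0.0000
  = 0.0000 bits
H(A) + H(B|A) = 1.4186 + 0.0000 = 1.4186 bits

Decomposition 2: H(B) + H(A|B)
H(B) = -[(7/8)·log₂(7/8) + (1/8)·log₂(1/8)]
  = 0.1686 + 0.3750
  = 0.5436 bits
H(A|B) = -Σ P(A,B)·log₂ P(A|B), where P(A|B) = P(A,B) / P(B)
  (cells with P(A,B) = 0 contribute 0)
  (A=0,B=0): P(A|B) = (7/16)/(7/8) = 1/2;  -(7/16)·log₂(1/2) = 0.4375
  (A=1,B=1): P(A|B) = (1/8)/(1/8) = 1;  -(1/8)·log₂(1) = 0.0000
  (A=2,B=0): P(A|B) = (7/16)/(7/8) = 1/2;  -(7/16)·log₂(1/2) = 0.4375
H(A|B) = 0.4375 + 0.0000 + 0.4375
  = 0.8750 bits
H(B) + H(A|B) = 0.5436 + 0.8750 = 1.4186 bits

Direct computation of the joint entropy:
H(A,B) = -[(7/16)·log₂(7/16) + (1/8)·log₂(1/8) + (7/16)·log₂(7/16)]
  = 0.5218 + 0.3750 + 0.5218
  = 1.4186 bits

All three agree: H(A,B) = 1.4186 bits ✓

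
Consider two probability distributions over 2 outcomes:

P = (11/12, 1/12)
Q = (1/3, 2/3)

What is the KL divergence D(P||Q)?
D(P||Q) = Σ P(i) log₂(P(i)/Q(i))
  i=0: (11/12) × log₂((11/12)/(1/3)) = (11/12) × log₂(11/4) = 1.3378
  i=1: (1/12) × log₂((1/12)/(2/3)) = (1/12) × log₂(1/8) = -0.2500
D(P||Q) = 1.3378 - 0.2500
  = 1.0878 bits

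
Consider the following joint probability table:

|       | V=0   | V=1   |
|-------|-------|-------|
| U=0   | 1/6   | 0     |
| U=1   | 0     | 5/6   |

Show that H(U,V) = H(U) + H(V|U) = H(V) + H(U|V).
Marginal P(U) (row sums):
  P(U=0) = 1/6 + 0 = 1/6
  P(U=1) = 0 + 5/6 = 5/6
Marginal P(V) (column sums):
  P(V=0) = 1/6 + 0 = 1/6
  P(V=1) = 0 + 5/6 = 5/6

Decomposition 1: H(U) + H(V|U)
H(U) = -[(1/6)·log₂(1/6) + (5/6)·log₂(5/6)]
  = 0.4308 + 0.2192
  = 0.6500 bits
H(V|U) = -Σ P(U,V)·log₂ P(V|U), where P(V|U) = P(U,V) / P(U)
  (cells with P(U,V) = 0 contribute 0)
  (U=0,V=0): P(V|U) = (1/6)/(1/6) = 1;  -(1/6)·log₂(1) = 0.0000
  (U=1,V=1): P(V|U) = (5/6)/(5/6) = 1;  -(5/6)·log₂(1) = 0.0000
H(V|U) = 0.0000 + 0.0000
  = 0.0000 bits
H(U) + H(V|U) = 0.6500 + 0.0000 = 0.6500 bits

Decomposition 2: H(V) + H(U|V)
H(V) = -[(1/6)·log₂(1/6) + (5/6)·log₂(5/6)]
  = 0.4308 + 0.2192
  = 0.6500 bits
H(U|V) = -Σ P(U,V)·log₂ P(U|V), where P(U|V) = P(U,V) / P(V)
  (cells with P(U,V) = 0 contribute 0)
  (U=0,V=0): P(U|V) = (1/6)/(1/6) = 1;  -(1/6)·log₂(1) = 0.0000
  (U=1,V=1): P(U|V) = (5/6)/(5/6) = 1;  -(5/6)·log₂(1) = 0.0000
H(U|V) = 0.0000 + 0.0000
  = 0.0000 bits
H(V) + H(U|V) = 0.6500 + 0.0000 = 0.6500 bits

Direct computation of the joint entropy:
H(U,V) = -[(1/6)·log₂(1/6) + (5/6)·log₂(5/6)]
  = 0.4308 + 0.2192
  = 0.6500 bits

All three agree: H(U,V) = 0.6500 bits ✓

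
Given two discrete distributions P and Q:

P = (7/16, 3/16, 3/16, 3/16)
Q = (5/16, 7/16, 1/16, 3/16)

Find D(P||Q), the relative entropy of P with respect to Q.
D(P||Q) = Σ P(i) log₂(P(i)/Q(i))
  i=0: (7/16) × log₂((7/16)/(5/16)) = (7/16) × log₂(7/5) = 0.2124
  i=1: (3/16) × log₂((3/16)/(7/16)) = (3/16) × log₂(3/7) = -0.2292
  i=2: (3/16) × log₂((3/16)/(1/16)) = (3/16) × log₂(3) = 0.2972
  i=3: (3/16) × log₂((3/16)/(3/16)) = (3/16) × log₂(1) = 0.0000
D(P||Q) = 0.2124 - 0.2292 + 0.2972 + 0.0000
  = 0.2804 bits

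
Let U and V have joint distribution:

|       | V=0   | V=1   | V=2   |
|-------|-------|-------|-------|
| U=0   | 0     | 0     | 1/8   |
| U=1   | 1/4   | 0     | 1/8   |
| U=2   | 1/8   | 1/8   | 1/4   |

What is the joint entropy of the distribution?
H(U,V) = -Σ P(U,V) log₂ P(U,V), summed over the non-zero cells:
H(U,V) = -[(1/8)·log₂(1/8) + (1/4)·log₂(1/4) + (1/8)·log₂(1/8) + (1/8)·log₂(1/8) + (1/8)·log₂(1/8) + (1/4)·log₂(1/4)]
  = 0.3750 + 0.5000 + 0.3750 + 0.3750 + 0.3750 + 0.5000
  = 2.5000 bits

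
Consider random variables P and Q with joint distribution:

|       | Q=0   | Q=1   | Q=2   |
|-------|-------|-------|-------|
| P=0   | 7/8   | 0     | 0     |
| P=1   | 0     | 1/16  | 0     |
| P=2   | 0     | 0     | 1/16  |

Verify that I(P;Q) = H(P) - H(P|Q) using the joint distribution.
Left side, from I(P;Q) = H(P) + H(Q) - H(P,Q):
Marginal P(P) (row sums):
  P(P=0) = 7/8 + 0 + 0 = 7/8
  P(P=1) = 0 + 1/16 + 0 = 1/16
  P(P=2) = 0 + 0 + 1/16 = 1/16
Marginal P(Q) (column sums):
  P(Q=0) = 7/8 + 0 + 0 = 7/8
  P(Q=1) = 0 + 1/16 + 0 = 1/16
  P(Q=2) = 0 + 0 + 1/16 = 1/16

H(P) = -[(7/8)·log₂(7/8) + (1/16)·log₂(1/16) + (1/16)·log₂(1/16)]
  = 0.1686 + 0.2500 + 0.2500
  = 0.6686 bits
H(Q) = -[(7/8)·log₂(7/8) + (1/16)·log₂(1/16) + (1/16)·log₂(1/16)]
  = 0.1686 + 0.2500 + 0.2500
  = 0.6686 bits
H(P,Q) = -[(7/8)·log₂(7/8) + (1/16)·log₂(1/16) + (1/16)·log₂(1/16)]
  = 0.1686 + 0.2500 + 0.2500
  = 0.6686 bits

I(P;Q) = H(P) + H(Q) - H(P,Q)
  = 0.6686 + 0.6686 - 0.6686
  = 0.6686 bits

Right side, with H(P|Q) computed directly from the conditional probabilities:
H(P|Q) = -Σ P(P,Q)·log₂ P(P|Q), where P(P|Q) = P(P,Q) / P(Q)
  (cells with P(P,Q) = 0 contribute 0)
  (P=0,Q=0): P(P|Q) = (7/8)/(7/8) = 1;  -(7/8)·log₂(1) = 0.0000
  (P=1,Q=1): P(P|Q) = (1/16)/(1/16) = 1;  -(1/16)·log₂(1) = 0.0000
  (P=2,Q=2): P(P|Q) = (1/16)/(1/16) = 1;  -(1/16)·log₂(1) = 0.0000
H(P|Q) = 0.0000 + 0.0000 + 0.0000
  = 0.0000 bits
H(P) - H(P|Q) = 0.6686 - 0.0000 = 0.6686 bits

Both sides equal 0.6686 bits, so I(P;Q) = H(P) - H(P|Q) ✓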